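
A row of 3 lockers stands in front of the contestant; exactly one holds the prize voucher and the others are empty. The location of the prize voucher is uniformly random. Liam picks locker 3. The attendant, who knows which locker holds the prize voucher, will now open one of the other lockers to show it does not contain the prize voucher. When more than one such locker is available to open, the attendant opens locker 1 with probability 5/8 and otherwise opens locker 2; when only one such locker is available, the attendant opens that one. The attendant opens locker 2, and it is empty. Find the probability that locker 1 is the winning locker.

8/11

Apply Bayes' rule, conditioning on where the prize voucher actually is.
If it is in locker 1 (prior 1/3): only locker 2 is available, probability 1; weight (1/3)·1 = 1/3.
If it is in locker 2 (prior 1/3): the attendant opened locker 2, so this case is ruled out; weight (1/3)·0 = 0.
If it is in locker 3 (prior 1/3): locker 1 is available but not opened, probability 3/8; weight (1/3)·(3/8) = 1/8.
The weights sum to 11/24.
So P(the prize voucher in locker 1 | the attendant opened locker 2) = (1/3) / (11/24) = 8/11.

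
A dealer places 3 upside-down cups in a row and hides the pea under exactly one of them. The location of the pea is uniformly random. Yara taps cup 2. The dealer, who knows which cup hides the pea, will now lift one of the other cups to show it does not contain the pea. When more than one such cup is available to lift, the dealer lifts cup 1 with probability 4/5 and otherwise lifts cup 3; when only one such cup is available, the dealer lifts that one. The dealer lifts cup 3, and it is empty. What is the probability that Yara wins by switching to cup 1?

Condition on the true location of the pea.
If it is under cup 1 (prior 1/3): only cup 3 is available, probability 1; weight (1/3)·1 = 1/3.
If it is under cup 2 (prior 1/3): cup 1 is available but not opened, probability 1/5; weight (1/3)·(1/5) = 1/15.
If it is under cup 3 (prior 1/3): the dealer opened cup 3, so this case is ruled out; weight (1/3)·0 = 0.
The weights sum to 2/5.
So P(the pea under cup 1 | the dealer opened cup 3) = (1/3) / (2/5) = 5/6.

5/6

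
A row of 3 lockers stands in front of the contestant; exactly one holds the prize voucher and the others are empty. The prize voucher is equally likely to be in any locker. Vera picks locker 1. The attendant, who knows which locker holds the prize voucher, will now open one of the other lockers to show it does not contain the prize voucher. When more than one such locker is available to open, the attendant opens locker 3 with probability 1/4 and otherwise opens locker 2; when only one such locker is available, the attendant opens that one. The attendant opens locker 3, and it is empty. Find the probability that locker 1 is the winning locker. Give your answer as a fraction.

1/5

Condition on the true location of the prize voucher.
If it is in locker 1 (prior 1/3): locker 3 is available, opened with probability 1/4; weight (1/3)·(1/4) = 1/12.
If it is in locker 2 (prior 1/3): only locker 3 is available, probability 1; weight (1/3)·1 = 1/3.
If it is in locker 3 (prior 1/3): the attendant opened locker 3, so this case is ruled out; weight (1/3)·0 = 0.
The weights sum to 5/12.
So P(the prize voucher in locker 1 | the attendant opened locker 3) = (1/12) / (5/12) = 1/5.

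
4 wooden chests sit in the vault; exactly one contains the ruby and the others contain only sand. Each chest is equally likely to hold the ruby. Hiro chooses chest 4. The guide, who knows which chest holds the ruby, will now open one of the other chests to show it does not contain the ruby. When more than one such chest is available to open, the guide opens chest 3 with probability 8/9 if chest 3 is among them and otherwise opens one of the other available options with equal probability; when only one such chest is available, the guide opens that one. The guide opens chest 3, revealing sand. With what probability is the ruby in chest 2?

Apply Bayes' rule, conditioning on where the ruby actually is.
If it is in any of chests 1, 2, and 4 (prior 1/4 each): chest 3 is available, opened with probability 8/9; weight (1/4)·(8/9) = 2/9 each.
If it is in chest 3 (prior 1/4): the guide opened chest 3, so this case is ruled out; weight (1/4)·0 = 0.
The weights sum to 2/3.
So P(the ruby in chest 2 | the guide opened chest 3) = (2/9) / (2/3) = 1/3.

1/3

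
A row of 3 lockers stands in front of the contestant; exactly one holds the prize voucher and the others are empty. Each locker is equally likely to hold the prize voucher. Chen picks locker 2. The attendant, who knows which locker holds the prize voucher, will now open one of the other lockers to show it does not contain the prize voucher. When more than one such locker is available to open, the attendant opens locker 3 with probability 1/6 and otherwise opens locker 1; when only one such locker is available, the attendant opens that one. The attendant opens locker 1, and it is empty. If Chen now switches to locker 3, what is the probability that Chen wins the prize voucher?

Condition on the true location of the prize voucher.
If it is in locker 1 (prior 1/3): the attendant opened locker 1, so this case is ruled out; weight (1/3)·0 = 0.
If it is in locker 2 (prior 1/3): locker 3 is available but not opened, probability 5/6; weight (1/3)·(5/6) = 5/18.
If it is in locker 3 (prior 1/3): only locker 1 is available, probability 1; weight (1/3)·1 = 1/3.
The weights sum to 11/18.
So P(the prize voucher in locker 3 | the attendant opened locker 1) = (1/3) / (11/18) = 6/11.

6/11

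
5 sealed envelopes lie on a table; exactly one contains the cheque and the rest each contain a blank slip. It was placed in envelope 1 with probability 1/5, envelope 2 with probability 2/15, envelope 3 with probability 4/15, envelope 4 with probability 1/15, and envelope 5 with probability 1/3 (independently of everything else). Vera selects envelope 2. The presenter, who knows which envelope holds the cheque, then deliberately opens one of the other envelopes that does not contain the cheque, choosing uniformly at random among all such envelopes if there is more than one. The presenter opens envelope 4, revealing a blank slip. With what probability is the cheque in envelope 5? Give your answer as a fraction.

10/27

Apply Bayes' rule, conditioning on where the cheque actually is.
If it is in envelope 1 (prior 1/5): the presenter has 3 equally likely choices, so probability 1/3; weight (1/5)·(1/3) = 1/15.
If it is in envelope 2 (prior 2/15): the presenter has 4 equally likely choices, so probability 1/4; weight (2/15)·(1/4) = 1/30.
If it is in envelope 3 (prior 4/15): the presenter has 3 equally likely choices, so probability 1/3; weight (4/15)·(1/3) = 4/45.
If it is in envelope 4 (prior 1/15): the presenter opened envelope 4, so this case is ruled out; weight (1/15)·0 = 0.
If it is in envelope 5 (prior 1/3): the presenter has 3 equally likely choices, so probability 1/3; weight (1/3)·(1/3) = 1/9.
The weights sum to 3/10.
So P(the cheque in envelope 5 | the presenter opened envelope 4) = (1/9) / (3/10) = 10/27.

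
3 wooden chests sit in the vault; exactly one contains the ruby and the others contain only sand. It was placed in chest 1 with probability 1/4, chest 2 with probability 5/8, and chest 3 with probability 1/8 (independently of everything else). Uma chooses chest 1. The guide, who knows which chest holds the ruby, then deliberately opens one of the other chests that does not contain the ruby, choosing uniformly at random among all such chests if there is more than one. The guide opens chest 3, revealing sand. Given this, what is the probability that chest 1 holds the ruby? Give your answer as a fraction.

1/6

Consider each possible location of the ruby in turn.
If it is in chest 1 (prior 1/4): the guide has 2 equally likely choices, so probability 1/2; weight (1/4)·(1/2) = 1/8.
If it is in chest 2 (prior 5/8): the guide has no choice, probability 1; weight (5/8)·1 = 5/8.
If it is in chest 3 (prior 1/8): the guide opened chest 3, so this case is ruled out; weight (1/8)·0 = 0.
The weights sum to 3/4.
So P(the ruby in chest 1 | the guide opened chest 3) = (1/8) / (3/4) = 1/6.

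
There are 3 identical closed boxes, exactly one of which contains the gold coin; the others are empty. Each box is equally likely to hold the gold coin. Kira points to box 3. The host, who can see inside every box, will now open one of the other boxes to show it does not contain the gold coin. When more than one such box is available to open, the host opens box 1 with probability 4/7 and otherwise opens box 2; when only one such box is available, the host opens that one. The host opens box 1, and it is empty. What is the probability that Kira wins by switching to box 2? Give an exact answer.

Condition on the true location of the gold coin.
If it is in box 1 (prior 1/3): the host opened box 1, so this case is ruled out; weight (1/3)·0 = 0.
If it is in box 2 (prior 1/3): only box 1 is available, probability 1; weight (1/3)·1 = 1/3.
If it is in box 3 (prior 1/3): box 1 is available, opened with probability 4/7; weight (1/3)·(4/7) = 4/21.
The weights sum to 11/21.
So P(the gold coin in box 2 | the host opened box 1) = (1/3) / (11/21) = 7/11.

7/11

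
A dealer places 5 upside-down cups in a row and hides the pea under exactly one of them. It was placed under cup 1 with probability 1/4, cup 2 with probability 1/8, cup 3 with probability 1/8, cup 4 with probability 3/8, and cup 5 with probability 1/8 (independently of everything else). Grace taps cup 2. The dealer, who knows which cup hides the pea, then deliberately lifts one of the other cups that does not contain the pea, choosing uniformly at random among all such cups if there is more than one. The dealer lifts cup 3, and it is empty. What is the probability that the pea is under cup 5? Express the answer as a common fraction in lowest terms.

4/27

Condition on the true location of the pea.
If it is under cup 1 (prior 1/4): the dealer has 3 equally likely choices, so probability 1/3; weight (1/4)·(1/3) = 1/12.
If it is under cup 2 (prior 1/8): the dealer has 4 equally likely choices, so probability 1/4; weight (1/8)·(1/4) = 1/32.
If it is under cup 3 (prior 1/8): the dealer opened cup 3, so this case is ruled out; weight (1/8)·0 = 0.
If it is under cup 4 (prior 3/8): the dealer has 3 equally likely choices, so probability 1/3; weight (3/8)·(1/3) = 1/8.
If it is under cup 5 (prior 1/8): the dealer has 3 equally likely choices, so probability 1/3; weight (1/8)·(1/3) = 1/24.
The weights sum to 9/32.
So P(the pea under cup 5 | the dealer opened cup 3) = (1/24) / (9/32) = 4/27.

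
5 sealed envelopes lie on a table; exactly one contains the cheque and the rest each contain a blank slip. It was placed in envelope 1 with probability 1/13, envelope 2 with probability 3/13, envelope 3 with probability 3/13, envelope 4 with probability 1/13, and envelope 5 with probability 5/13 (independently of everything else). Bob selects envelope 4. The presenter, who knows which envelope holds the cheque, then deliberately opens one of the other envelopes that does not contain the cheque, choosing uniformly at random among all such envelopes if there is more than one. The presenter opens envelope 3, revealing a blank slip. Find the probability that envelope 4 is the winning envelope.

1/13

Consider each possible location of the cheque in turn.
If it is in envelope 1 (prior 1/13): the presenter has 3 equally likely choices, so probability 1/3; weight (1/13)·(1/3) = 1/39.
If it is in envelope 2 (prior 3/13): the presenter has 3 equally likely choices, so probability 1/3; weight (3/13)·(1/3) = 1/13.
If it is in envelope 3 (prior 3/13): the presenter opened envelope 3, so this case is ruled out; weight (3/13)·0 = 0.
If it is in envelope 4 (prior 1/13): the presenter has 4 equally likely choices, so probability 1/4; weight (1/13)·(1/4) = 1/52.
If it is in envelope 5 (prior 5/13): the presenter has 3 equally likely choices, so probability 1/3; weight (5/13)·(1/3) = 5/39.
The weights sum to 1/4.
So P(the cheque in envelope 4 | the presenter opened envelope 3) = (1/52) / (1/4) = 1/13.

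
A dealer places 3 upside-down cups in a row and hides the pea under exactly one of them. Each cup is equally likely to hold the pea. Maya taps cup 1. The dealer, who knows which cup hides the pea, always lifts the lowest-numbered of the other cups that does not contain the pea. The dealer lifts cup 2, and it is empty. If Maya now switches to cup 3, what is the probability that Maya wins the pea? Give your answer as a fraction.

Consider each possible location of the pea in turn.
If it is under either of cups 1 and 3 (prior 1/3 each): cup 2 is the lowest-numbered option available, probability 1; weight (1/3)·1 = 1/3 each.
If it is under cup 2 (prior 1/3): the dealer opened cup 2, so this case is ruled out; weight (1/3)·0 = 0.
The weights sum to 2/3.
So P(the pea under cup 3 | the dealer opened cup 2) = (1/3) / (2/3) = 1/2.

1/2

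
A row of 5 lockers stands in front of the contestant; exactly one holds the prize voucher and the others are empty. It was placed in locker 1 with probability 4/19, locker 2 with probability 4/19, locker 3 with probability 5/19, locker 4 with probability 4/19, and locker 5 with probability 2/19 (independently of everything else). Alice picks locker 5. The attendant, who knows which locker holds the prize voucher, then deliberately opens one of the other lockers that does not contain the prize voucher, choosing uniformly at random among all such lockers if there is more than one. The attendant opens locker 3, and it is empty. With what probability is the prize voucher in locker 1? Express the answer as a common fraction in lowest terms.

Consider each possible location of the prize voucher in turn.
If it is in any of lockers 1, 2, and 4 (prior 4/19 each): the attendant has 3 equally likely choices, so probability 1/3; weight (4/19)·(1/3) = 4/57 each.
If it is in locker 3 (prior 5/19): the attendant opened locker 3, so this case is ruled out; weight (5/19)·0 = 0.
If it is in locker 5 (prior 2/19): the attendant has 4 equally likely choices, so probability 1/4; weight (2/19)·(1/4) = 1/38.
The weights sum to 9/38.
So P(the prize voucher in locker 1 | the attendant opened locker 3) = (4/57) / (9/38) = 8/27.

8/27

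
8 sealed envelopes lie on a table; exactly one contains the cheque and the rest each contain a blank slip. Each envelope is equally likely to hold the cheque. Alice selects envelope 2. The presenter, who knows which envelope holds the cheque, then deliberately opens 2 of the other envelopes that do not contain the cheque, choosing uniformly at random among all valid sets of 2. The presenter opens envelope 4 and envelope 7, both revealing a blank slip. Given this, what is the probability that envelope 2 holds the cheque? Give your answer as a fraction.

1/8

Condition on the true location of the cheque.
If it is in any of envelopes 1, 3, 5, 6, and 8 (prior 1/8 each): the presenter has 15 equally likely choices, so probability 1/15; weight (1/8)·(1/15) = 1/120 each.
If it is in envelope 2 (prior 1/8): the presenter has 21 equally likely choices, so probability 1/21; weight (1/8)·(1/21) = 1/168.
If it is in either of envelopes 4 and 7 (prior 1/8 each): that envelope was opened and seen not to hold the prize — ruled out; weight (1/8)·0 = 0 each.
The weights sum to 1/21.
So P(the cheque in envelope 2 | the presenter opened envelope 4 and envelope 7) = (1/168) / (1/21) = 1/8.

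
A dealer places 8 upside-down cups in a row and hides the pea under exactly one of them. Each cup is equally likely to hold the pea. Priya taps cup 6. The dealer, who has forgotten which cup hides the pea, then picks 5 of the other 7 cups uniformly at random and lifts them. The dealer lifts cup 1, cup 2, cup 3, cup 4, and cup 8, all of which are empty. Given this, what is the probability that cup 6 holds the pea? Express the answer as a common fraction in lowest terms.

1/3

Consider each possible location of the pea in turn.
If it is under any of cups 1, 2, 3, 4, and 8 (prior 1/8 each): that cup was opened and seen not to hold the prize — ruled out; weight (1/8)·0 = 0 each.
If it is under any of cups 5, 6, and 7 (prior 1/8 each): the dealer picks exactly this set with probability 1/21 regardless, and none is the prize; weight (1/8)·(1/21) = 1/168 each.
The weights sum to 1/56.
So P(the pea under cup 6 | the dealer opened cup 1, cup 2, cup 3, cup 4, and cup 8) = (1/168) / (1/56) = 1/3.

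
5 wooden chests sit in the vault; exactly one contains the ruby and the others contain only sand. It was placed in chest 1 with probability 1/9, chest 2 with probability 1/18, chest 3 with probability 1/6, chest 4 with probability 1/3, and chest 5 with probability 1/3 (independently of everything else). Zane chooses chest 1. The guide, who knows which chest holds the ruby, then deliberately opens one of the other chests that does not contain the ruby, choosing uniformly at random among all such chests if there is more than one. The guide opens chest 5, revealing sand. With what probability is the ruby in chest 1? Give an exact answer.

3/23

Consider each possible location of the ruby in turn.
If it is in chest 1 (prior 1/9): the guide has 4 equally likely choices, so probability 1/4; weight (1/9)·(1/4) = 1/36.
If it is in chest 2 (prior 1/18): the guide has 3 equally likely choices, so probability 1/3; weight (1/18)·(1/3) = 1/54.
If it is in chest 3 (prior 1/6): the guide has 3 equally likely choices, so probability 1/3; weight (1/6)·(1/3) = 1/18.
If it is in chest 4 (prior 1/3): the guide has 3 equally likely choices, so probability 1/3; weight (1/3)·(1/3) = 1/9.
If it is in chest 5 (prior 1/3): the guide opened chest 5, so this case is ruled out; weight (1/3)·0 = 0.
The weights sum to 23/108.
So P(the ruby in chest 1 | the guide opened chest 5) = (1/36) / (23/108) = 3/23.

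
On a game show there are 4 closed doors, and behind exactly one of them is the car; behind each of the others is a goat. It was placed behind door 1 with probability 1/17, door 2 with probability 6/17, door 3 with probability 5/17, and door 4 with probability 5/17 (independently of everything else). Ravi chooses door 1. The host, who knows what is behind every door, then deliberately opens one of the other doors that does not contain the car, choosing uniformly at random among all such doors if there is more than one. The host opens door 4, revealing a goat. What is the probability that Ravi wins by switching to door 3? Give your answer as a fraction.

3/7

Condition on the true location of the car.
If it is behind door 1 (prior 1/17): the host has 3 equally likely choices, so probability 1/3; weight (1/17)·(1/3) = 1/51.
If it is behind door 2 (prior 6/17): the host has 2 equally likely choices, so probability 1/2; weight (6/17)·(1/2) = 3/17.
If it is behind door 3 (prior 5/17): the host has 2 equally likely choices, so probability 1/2; weight (5/17)·(1/2) = 5/34.
If it is behind door 4 (prior 5/17): the host opened door 4, so this case is ruled out; weight (5/17)·0 = 0.
The weights sum to 35/102.
So P(the car behind door 3 | the host opened door 4) = (5/34) / (35/102) = 3/7.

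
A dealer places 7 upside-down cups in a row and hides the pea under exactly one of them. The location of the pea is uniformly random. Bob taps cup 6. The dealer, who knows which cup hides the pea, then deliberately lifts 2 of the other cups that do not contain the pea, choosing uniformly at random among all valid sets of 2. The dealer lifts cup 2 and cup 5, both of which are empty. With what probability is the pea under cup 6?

1/7

Consider each possible location of the pea in turn.
If it is under any of cups 1, 3, 4, and 7 (prior 1/7 each): the dealer has 10 equally likely choices, so probability 1/10; weight (1/7)·(1/10) = 1/70 each.
If it is under either of cups 2 and 5 (prior 1/7 each): that cup was opened and seen not to hold the prize — ruled out; weight (1/7)·0 = 0 each.
If it is under cup 6 (prior 1/7): the dealer has 15 equally likely choices, so probability 1/15; weight (1/7)·(1/15) = 1/105.
The weights sum to 1/15.
So P(the pea under cup 6 | the dealer opened cup 2 and cup 5) = (1/105) / (1/15) = 1/7.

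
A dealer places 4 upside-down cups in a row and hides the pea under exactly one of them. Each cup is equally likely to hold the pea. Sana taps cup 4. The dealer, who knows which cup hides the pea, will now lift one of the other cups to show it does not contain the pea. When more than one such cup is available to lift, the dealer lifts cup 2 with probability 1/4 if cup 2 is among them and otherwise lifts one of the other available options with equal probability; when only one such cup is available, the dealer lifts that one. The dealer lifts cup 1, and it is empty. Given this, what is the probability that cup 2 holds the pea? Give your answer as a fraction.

Apply Bayes' rule, conditioning on where the pea actually is.
If it is under cup 1 (prior 1/4): the dealer opened cup 1, so this case is ruled out; weight (1/4)·0 = 0.
If it is under cup 2 (prior 1/4): cup 2 holds the prize so is unavailable; the dealer chooses uniformly among the 2 others, probability 1/2; weight (1/4)·(1/2) = 1/8.
If it is under cup 3 (prior 1/4): cup 2 is available but not opened, probability 3/4; weight (1/4)·(3/4) = 3/16.
If it is under cup 4 (prior 1/4): cup 2 is available but not opened; cup 1 gets probability (1 − 1/4)/2 = 3/8; weight (1/4)·(3/8) = 3/32.
The weights sum to 13/32.
So P(the pea under cup 2 | the dealer opened cup 1) = (1/8) / (13/32) = 4/13.

4/13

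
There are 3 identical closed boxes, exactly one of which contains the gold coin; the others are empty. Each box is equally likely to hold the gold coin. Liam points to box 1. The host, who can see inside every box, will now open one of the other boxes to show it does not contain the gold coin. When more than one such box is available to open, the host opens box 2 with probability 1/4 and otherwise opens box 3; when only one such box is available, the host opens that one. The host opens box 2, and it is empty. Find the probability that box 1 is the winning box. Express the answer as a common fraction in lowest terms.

1/5

Consider each possible location of the gold coin in turn.
If it is in box 1 (prior 1/3): box 2 is available, opened with probability 1/4; weight (1/3)·(1/4) = 1/12.
If it is in box 2 (prior 1/3): the host opened box 2, so this case is ruled out; weight (1/3)·0 = 0.
If it is in box 3 (prior 1/3): only box 2 is available, probability 1; weight (1/3)·1 = 1/3.
The weights sum to 5/12.
So P(the gold coin in box 1 | the host opened box 2) = (1/12) / (5/12) = 1/5.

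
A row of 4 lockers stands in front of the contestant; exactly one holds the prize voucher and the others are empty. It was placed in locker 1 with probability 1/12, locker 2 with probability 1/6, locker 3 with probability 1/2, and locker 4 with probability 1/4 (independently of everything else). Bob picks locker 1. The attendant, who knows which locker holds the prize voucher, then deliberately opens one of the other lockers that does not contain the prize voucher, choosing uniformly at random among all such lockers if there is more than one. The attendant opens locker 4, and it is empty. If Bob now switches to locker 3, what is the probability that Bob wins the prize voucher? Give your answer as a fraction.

Apply Bayes' rule, conditioning on where the prize voucher actually is.
If it is in locker 1 (prior 1/12): the attendant has 3 equally likely choices, so probability 1/3; weight (1/12)·(1/3) = 1/36.
If it is in locker 2 (prior 1/6): the attendant has 2 equally likely choices, so probability 1/2; weight (1/6)·(1/2) = 1/12.
If it is in locker 3 (prior 1/2): the attendant has 2 equally likely choices, so probability 1/2; weight (1/2)·(1/2) = 1/4.
If it is in locker 4 (prior 1/4): the attendant opened locker 4, so this case is ruled out; weight (1/4)·0 = 0.
The weights sum to 13/36.
So P(the prize voucher in locker 3 | the attendant opened locker 4) = (1/4) / (13/36) = 9/13.

9/13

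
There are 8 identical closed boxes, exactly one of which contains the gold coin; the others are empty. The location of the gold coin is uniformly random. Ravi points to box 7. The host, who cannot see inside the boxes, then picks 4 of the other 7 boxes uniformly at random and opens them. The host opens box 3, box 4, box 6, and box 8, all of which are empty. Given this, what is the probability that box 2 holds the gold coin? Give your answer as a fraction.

1/4

Because the host chose which boxes to open without knowing where the gold coin is, the choice is independent of the prize location. Learning that none of the 4 opened boxes holds the gold coin simply rules out those 4 locations and leaves the remaining 4 boxes still equally likely by symmetry.
So P(the gold coin in box 2) = 1/4.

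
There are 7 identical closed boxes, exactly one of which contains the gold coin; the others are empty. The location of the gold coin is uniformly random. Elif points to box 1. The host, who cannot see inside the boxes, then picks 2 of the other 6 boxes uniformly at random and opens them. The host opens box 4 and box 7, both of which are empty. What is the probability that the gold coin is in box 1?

Condition on the true location of the gold coin.
If it is in any of boxes 1, 2, 3, 5, and 6 (prior 1/7 each): the host picks exactly this set with probability 1/15 regardless, and none is the prize; weight (1/7)·(1/15) = 1/105 each.
If it is in either of boxes 4 and 7 (prior 1/7 each): that box was opened and seen not to hold the prize — ruled out; weight (1/7)·0 = 0 each.
The weights sum to 1/21.
So P(the gold coin in box 1 | the host opened box 4 and box 7) = (1/105) / (1/21) = 1/5.

1/5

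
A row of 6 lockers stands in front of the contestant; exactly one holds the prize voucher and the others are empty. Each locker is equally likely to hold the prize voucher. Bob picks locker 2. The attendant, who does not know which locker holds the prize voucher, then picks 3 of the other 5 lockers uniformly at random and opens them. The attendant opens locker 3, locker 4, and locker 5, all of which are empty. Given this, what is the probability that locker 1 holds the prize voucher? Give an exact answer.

1/3

Consider each possible location of the prize voucher in turn.
If it is in any of lockers 1, 2, and 6 (prior 1/6 each): the attendant picks exactly this set with probability 1/10 regardless, and none is the prize; weight (1/6)·(1/10) = 1/60 each.
If it is in any of lockers 3, 4, and 5 (prior 1/6 each): that locker was opened and seen not to hold the prize — ruled out; weight (1/6)·0 = 0 each.
The weights sum to 1/20.
So P(the prize voucher in locker 1 | the attendant opened locker 3, locker 4, and locker 5) = (1/60) / (1/20) = 1/3.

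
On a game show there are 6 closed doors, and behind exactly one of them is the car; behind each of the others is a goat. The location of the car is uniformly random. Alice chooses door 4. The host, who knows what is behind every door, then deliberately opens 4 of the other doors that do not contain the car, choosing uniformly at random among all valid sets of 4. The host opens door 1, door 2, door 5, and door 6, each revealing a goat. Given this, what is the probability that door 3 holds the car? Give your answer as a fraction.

Consider each possible location of the car in turn.
If it is behind any of doors 1, 2, 5, and 6 (prior 1/6 each): that door was opened and seen not to hold the prize — ruled out; weight (1/6)·0 = 0 each.
If it is behind door 3 (prior 1/6): the host has no choice, probability 1; weight (1/6)·1 = 1/6.
If it is behind door 4 (prior 1/6): the host has 5 equally likely choices, so probability 1/5; weight (1/6)·(1/5) = 1/30.
The weights sum to 1/5.
So P(the car behind door 3 | the host opened door 1, door 2, door 5, and door 6) = (1/6) / (1/5) = 5/6.

5/6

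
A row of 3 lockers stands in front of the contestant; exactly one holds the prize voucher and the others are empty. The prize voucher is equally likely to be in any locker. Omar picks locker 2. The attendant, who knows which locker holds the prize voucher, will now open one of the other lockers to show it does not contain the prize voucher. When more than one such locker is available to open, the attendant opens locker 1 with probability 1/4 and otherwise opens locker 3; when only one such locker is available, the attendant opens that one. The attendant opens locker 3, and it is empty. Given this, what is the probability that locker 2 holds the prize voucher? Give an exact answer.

Consider each possible location of the prize voucher in turn.
If it is in locker 1 (prior 1/3): only locker 3 is available, probability 1; weight (1/3)·1 = 1/3.
If it is in locker 2 (prior 1/3): locker 1 is available but not opened, probability 3/4; weight (1/3)·(3/4) = 1/4.
If it is in locker 3 (prior 1/3): the attendant opened locker 3, so this case is ruled out; weight (1/3)·0 = 0.
The weights sum to 7/12.
So P(the prize voucher in locker 2 | the attendant opened locker 3) = (1/4) / (7/12) = 3/7.

3/7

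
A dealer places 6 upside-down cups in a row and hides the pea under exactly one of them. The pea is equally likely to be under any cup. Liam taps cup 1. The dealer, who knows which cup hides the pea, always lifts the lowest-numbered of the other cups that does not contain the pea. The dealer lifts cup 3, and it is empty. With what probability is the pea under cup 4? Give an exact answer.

Condition on the true location of the pea.
If it is under any of cups 1, 4, 5, and 6 (prior 1/6 each): the dealer would have opened cup 2 instead, probability 0; weight (1/6)·0 = 0 each.
If it is under cup 2 (prior 1/6): cup 3 is the lowest-numbered option available, probability 1; weight (1/6)·1 = 1/6.
If it is under cup 3 (prior 1/6): the dealer opened cup 3, so this case is ruled out; weight (1/6)·0 = 0.
The weights sum to 1/6.
So P(the pea under cup 4 | the dealer opened cup 3) = 0 / (1/6) = 0.

0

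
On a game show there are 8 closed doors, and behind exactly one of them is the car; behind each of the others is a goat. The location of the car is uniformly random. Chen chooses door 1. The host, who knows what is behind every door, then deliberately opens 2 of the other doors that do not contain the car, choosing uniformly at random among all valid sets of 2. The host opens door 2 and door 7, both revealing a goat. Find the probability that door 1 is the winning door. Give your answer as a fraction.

1/8

Apply Bayes' rule, conditioning on where the car actually is.
If it is behind door 1 (prior 1/8): the host has 21 equally likely choices, so probability 1/21; weight (1/8)·(1/21) = 1/168.
If it is behind either of doors 2 and 7 (prior 1/8 each): that door was opened and seen not to hold the prize — ruled out; weight (1/8)·0 = 0 each.
If it is behind any of doors 3, 4, 5, 6, and 8 (prior 1/8 each): the host has 15 equally likely choices, so probability 1/15; weight (1/8)·(1/15) = 1/120 each.
The weights sum to 1/21.
So P(the car behind door 1 | the host opened door 2 and door 7) = (1/168) / (1/21) = 1/8.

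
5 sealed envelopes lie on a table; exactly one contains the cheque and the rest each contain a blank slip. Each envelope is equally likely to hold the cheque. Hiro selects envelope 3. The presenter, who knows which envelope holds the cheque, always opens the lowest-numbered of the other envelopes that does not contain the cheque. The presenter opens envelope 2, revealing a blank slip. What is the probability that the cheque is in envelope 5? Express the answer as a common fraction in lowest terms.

Consider each possible location of the cheque in turn.
If it is in envelope 1 (prior 1/5): envelope 2 is the lowest-numbered option available, probability 1; weight (1/5)·1 = 1/5.
If it is in envelope 2 (prior 1/5): the presenter opened envelope 2, so this case is ruled out; weight (1/5)·0 = 0.
If it is in any of envelopes 3, 4, and 5 (prior 1/5 each): the presenter would have opened envelope 1 instead, probability 0; weight (1/5)·0 = 0 each.
The weights sum to 1/5.
So P(the cheque in envelope 5 | the presenter opened envelope 2) = 0 / (1/5) = 0.

0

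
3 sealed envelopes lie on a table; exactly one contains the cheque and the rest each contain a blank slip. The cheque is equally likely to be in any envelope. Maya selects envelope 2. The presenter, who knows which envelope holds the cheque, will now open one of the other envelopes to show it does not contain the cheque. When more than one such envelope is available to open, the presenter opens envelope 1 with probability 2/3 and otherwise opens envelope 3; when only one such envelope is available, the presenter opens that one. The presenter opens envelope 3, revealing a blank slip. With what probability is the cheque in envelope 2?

1/4

Consider each possible location of the cheque in turn.
If it is in envelope 1 (prior 1/3): only envelope 3 is available, probability 1; weight (1/3)·1 = 1/3.
If it is in envelope 2 (prior 1/3): envelope 1 is available but not opened, probability 1/3; weight (1/3)·(1/3) = 1/9.
If it is in envelope 3 (prior 1/3): the presenter opened envelope 3, so this case is ruled out; weight (1/3)·0 = 0.
The weights sum to 4/9.
So P(the cheque in envelope 2 | the presenter opened envelope 3) = (1/9) / (4/9) = 1/4.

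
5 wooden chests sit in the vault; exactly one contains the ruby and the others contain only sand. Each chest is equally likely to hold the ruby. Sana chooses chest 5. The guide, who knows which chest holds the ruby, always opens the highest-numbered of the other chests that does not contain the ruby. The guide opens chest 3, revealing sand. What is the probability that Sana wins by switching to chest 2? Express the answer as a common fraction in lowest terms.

Apply Bayes' rule, conditioning on where the ruby actually is.
If it is in any of chests 1, 2, and 5 (prior 1/5 each): the guide would have opened chest 4 instead, probability 0; weight (1/5)·0 = 0 each.
If it is in chest 3 (prior 1/5): the guide opened chest 3, so this case is ruled out; weight (1/5)·0 = 0.
If it is in chest 4 (prior 1/5): chest 3 is the highest-numbered option available, probability 1; weight (1/5)·1 = 1/5.
The weights sum to 1/5.
So P(the ruby in chest 2 | the guide opened chest 3) = 0 / (1/5) = 0.

0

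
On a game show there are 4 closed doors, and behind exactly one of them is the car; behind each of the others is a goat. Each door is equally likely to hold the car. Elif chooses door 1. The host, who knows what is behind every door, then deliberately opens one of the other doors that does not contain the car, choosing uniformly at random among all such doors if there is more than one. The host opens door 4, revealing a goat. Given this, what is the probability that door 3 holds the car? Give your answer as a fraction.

3/8

Condition on the true location of the car.
If it is behind door 1 (prior 1/4): the host has 3 equally likely choices, so probability 1/3; weight (1/4)·(1/3) = 1/12.
If it is behind either of doors 2 and 3 (prior 1/4 each): the host has 2 equally likely choices, so probability 1/2; weight (1/4)·(1/2) = 1/8 each.
If it is behind door 4 (prior 1/4): the host opened door 4, so this case is ruled out; weight (1/4)·0 = 0.
The weights sum to 1/3.
So P(the car behind door 3 | the host opened door 4) = (1/8) / (1/3) = 3/8.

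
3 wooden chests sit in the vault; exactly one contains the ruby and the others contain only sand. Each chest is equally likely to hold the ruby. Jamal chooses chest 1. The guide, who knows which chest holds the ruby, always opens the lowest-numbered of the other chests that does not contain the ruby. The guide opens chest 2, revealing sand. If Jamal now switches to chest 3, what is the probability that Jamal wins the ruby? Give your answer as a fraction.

1/2

Apply Bayes' rule, conditioning on where the ruby actually is.
If it is in either of chests 1 and 3 (prior 1/3 each): chest 2 is the lowest-numbered option available, probability 1; weight (1/3)·1 = 1/3 each.
If it is in chest 2 (prior 1/3): the guide opened chest 2, so this case is ruled out; weight (1/3)·0 = 0.
The weights sum to 2/3.
So P(the ruby in chest 3 | the guide opened chest 2) = (1/3) / (2/3) = 1/2.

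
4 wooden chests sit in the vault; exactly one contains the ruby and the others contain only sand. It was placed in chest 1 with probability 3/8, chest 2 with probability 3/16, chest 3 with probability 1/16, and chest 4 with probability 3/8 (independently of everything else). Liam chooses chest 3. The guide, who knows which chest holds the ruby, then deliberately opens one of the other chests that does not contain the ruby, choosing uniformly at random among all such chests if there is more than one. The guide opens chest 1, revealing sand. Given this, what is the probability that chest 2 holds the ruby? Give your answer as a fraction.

9/29

Consider each possible location of the ruby in turn.
If it is in chest 1 (prior 3/8): the guide opened chest 1, so this case is ruled out; weight (3/8)·0 = 0.
If it is in chest 2 (prior 3/16): the guide has 2 equally likely choices, so probability 1/2; weight (3/16)·(1/2) = 3/32.
If it is in chest 3 (prior 1/16): the guide has 3 equally likely choices, so probability 1/3; weight (1/16)·(1/3) = 1/48.
If it is in chest 4 (prior 3/8): the guide has 2 equally likely choices, so probability 1/2; weight (3/8)·(1/2) = 3/16.
The weights sum to 29/96.
So P(the ruby in chest 2 | the guide opened chest 1) = (3/32) / (29/96) = 9/29.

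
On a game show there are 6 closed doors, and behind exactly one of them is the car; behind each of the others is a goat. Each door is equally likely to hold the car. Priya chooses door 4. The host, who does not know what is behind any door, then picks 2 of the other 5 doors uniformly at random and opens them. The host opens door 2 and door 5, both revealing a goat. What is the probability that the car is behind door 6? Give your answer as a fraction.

Because the host chose which doors to open without knowing where the car is, the choice is independent of the prize location. Learning that none of the 2 opened doors holds the car simply rules out those 2 locations and leaves the remaining 4 doors still equally likely by symmetry.
So P(the car behind door 6) = 1/4.

1/4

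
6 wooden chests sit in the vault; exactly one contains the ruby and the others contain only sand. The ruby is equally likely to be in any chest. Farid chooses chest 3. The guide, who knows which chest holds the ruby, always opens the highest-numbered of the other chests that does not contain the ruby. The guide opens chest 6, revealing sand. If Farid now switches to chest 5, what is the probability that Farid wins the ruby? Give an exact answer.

Condition on the true location of the ruby.
If it is in any of chests 1, 2, 3, 4, and 5 (prior 1/6 each): chest 6 is the highest-numbered option available, probability 1; weight (1/6)·1 = 1/6 each.
If it is in chest 6 (prior 1/6): the guide opened chest 6, so this case is ruled out; weight (1/6)·0 = 0.
The weights sum to 5/6.
So P(the ruby in chest 5 | the guide opened chest 6) = (1/6) / (5/6) = 1/5.

1/5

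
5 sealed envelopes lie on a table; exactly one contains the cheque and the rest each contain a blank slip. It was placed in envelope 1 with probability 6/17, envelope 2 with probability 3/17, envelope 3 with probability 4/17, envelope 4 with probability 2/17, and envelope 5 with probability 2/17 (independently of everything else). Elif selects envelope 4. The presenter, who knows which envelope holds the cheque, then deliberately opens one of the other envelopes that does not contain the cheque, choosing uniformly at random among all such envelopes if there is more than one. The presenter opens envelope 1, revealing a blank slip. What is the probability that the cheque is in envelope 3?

8/21

Condition on the true location of the cheque.
If it is in envelope 1 (prior 6/17): the presenter opened envelope 1, so this case is ruled out; weight (6/17)·0 = 0.
If it is in envelope 2 (prior 3/17): the presenter has 3 equally likely choices, so probability 1/3; weight (3/17)·(1/3) = 1/17.
If it is in envelope 3 (prior 4/17): the presenter has 3 equally likely choices, so probability 1/3; weight (4/17)·(1/3) = 4/51.
If it is in envelope 4 (prior 2/17): the presenter has 4 equally likely choices, so probability 1/4; weight (2/17)·(1/4) = 1/34.
If it is in envelope 5 (prior 2/17): the presenter has 3 equally likely choices, so probability 1/3; weight (2/17)·(1/3) = 2/51.
The weights sum to 7/34.
So P(the cheque in envelope 3 | the presenter opened envelope 1) = (4/51) / (7/34) = 8/21.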